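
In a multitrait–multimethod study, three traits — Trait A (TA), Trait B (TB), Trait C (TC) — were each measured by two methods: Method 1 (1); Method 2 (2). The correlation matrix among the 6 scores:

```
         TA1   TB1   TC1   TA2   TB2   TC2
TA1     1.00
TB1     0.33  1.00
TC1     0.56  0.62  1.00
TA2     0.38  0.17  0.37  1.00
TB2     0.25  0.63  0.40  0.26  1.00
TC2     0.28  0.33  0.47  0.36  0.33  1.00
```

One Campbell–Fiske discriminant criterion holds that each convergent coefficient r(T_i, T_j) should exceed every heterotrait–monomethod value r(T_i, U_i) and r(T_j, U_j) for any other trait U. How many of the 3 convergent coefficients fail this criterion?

Checking each validity diagonal entry against its comparison values:
TA (methods 1·2): 0.38 vs {0.33, 0.26, 0.56, 0.36} → fail.
TB (methods 1·2): 0.63 vs {0.33, 0.26, 0.62, 0.33} → pass.
TC (methods 1·2): 0.47 vs {0.56, 0.36, 0.62, 0.33} → fail.
2 of 3 fail.

2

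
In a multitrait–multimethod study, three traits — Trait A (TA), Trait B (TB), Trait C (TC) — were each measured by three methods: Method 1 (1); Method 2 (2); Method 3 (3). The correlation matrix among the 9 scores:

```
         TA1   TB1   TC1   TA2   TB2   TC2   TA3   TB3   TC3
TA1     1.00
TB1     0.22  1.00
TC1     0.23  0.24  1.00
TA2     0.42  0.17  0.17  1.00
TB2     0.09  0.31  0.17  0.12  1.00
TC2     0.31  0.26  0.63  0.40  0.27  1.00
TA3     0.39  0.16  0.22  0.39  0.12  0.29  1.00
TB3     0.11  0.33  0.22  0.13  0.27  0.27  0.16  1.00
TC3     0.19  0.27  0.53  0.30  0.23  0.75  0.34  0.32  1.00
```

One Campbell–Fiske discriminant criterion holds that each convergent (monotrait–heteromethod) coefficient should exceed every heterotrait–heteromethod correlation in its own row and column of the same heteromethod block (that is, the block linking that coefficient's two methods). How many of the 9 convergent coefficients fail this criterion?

1

Each convergent coefficient versus the relevant comparison correlations:
TA (methods 1·2): 0.42 vs {0.09, 0.17, 0.31, 0.17} → pass.
TA (methods 1·3): 0.39 vs {0.11, 0.16, 0.19, 0.22} → pass.
TA (methods 2·3): 0.39 vs {0.13, 0.12, 0.30, 0.29} → pass.
TB (methods 1·2): 0.31 vs {0.17, 0.09, 0.26, 0.17} → pass.
TB (methods 1·3): 0.33 vs {0.16, 0.11, 0.27, 0.22} → pass.
TB (methods 2·3): 0.27 vs {0.12, 0.13, 0.23, 0.27} → fail.
TC (methods 1·2): 0.63 vs {0.17, 0.31, 0.17, 0.26} → pass.
TC (methods 1·3): 0.53 vs {0.22, 0.19, 0.22, 0.27} → pass.
TC (methods 2·3): 0.75 vs {0.29, 0.30, 0.27, 0.23} → pass.
1 of 9 fail.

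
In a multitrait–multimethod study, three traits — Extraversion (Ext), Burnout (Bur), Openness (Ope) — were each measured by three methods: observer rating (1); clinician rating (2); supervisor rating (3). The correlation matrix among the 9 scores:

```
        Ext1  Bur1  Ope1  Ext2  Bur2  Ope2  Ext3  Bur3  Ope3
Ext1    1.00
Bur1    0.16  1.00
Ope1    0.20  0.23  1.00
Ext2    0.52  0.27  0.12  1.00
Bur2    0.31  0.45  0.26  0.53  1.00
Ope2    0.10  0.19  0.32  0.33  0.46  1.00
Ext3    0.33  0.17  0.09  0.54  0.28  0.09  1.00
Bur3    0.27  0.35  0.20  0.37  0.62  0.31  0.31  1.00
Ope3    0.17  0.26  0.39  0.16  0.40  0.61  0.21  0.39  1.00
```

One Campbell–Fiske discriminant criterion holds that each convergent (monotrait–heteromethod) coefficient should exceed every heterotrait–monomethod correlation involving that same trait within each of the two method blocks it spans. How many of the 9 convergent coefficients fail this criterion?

5

Checking each validity diagonal entry against its comparison values:
Ext (methods 1·2): 0.52 vs {0.16, 0.53, 0.20, 0.33} → fail.
Ext (methods 1·3): 0.33 vs {0.16, 0.31, 0.20, 0.21} → pass.
Ext (methods 2·3): 0.54 vs {0.53, 0.31, 0.33, 0.21} → pass.
Bur (methods 1·2): 0.45 vs {0.16, 0.53, 0.23, 0.46} → fail.
Bur (methods 1·3): 0.35 vs {0.16, 0.31, 0.23, 0.39} → fail.
Bur (methods 2·3): 0.62 vs {0.53, 0.31, 0.46, 0.39} → pass.
Ope (methods 1·2): 0.32 vs {0.20, 0.33, 0.23, 0.46} → fail.
Ope (methods 1·3): 0.39 vs {0.20, 0.21, 0.23, 0.39} → fail.
Ope (methods 2·3): 0.61 vs {0.33, 0.21, 0.46, 0.39} → pass.
5 of 9 fail.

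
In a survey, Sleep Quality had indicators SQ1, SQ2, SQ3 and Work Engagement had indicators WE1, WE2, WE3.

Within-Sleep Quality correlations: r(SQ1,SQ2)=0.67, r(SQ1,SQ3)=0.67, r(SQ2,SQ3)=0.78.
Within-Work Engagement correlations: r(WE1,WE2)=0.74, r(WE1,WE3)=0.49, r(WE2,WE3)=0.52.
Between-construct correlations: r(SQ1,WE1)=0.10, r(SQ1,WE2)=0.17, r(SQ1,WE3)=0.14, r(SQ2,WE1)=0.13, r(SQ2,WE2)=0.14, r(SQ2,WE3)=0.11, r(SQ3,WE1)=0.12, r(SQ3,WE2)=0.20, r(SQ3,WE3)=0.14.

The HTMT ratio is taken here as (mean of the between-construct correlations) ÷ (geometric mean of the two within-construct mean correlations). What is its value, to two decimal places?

Mean between = 1.25/9 = 0.1389.
Mean within-SQ = 2.12/3 = 0.7067; mean within-WE = 1.75/3 = 0.5833.
Geometric mean = √(0.7067 × 0.5833) = 0.6420.
HTMT = 0.1389 / 0.6420 = 0.22.

0.22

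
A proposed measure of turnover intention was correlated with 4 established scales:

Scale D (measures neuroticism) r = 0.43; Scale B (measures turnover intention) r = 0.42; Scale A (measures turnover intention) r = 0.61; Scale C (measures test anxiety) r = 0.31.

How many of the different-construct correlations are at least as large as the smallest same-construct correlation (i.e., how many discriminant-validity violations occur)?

1

Convergent (same construct = turnover intention): Scale B, Scale A.
Smallest convergent = 0.42. Discriminant values: 0.43, 0.31; count ≥ 0.42 → 1.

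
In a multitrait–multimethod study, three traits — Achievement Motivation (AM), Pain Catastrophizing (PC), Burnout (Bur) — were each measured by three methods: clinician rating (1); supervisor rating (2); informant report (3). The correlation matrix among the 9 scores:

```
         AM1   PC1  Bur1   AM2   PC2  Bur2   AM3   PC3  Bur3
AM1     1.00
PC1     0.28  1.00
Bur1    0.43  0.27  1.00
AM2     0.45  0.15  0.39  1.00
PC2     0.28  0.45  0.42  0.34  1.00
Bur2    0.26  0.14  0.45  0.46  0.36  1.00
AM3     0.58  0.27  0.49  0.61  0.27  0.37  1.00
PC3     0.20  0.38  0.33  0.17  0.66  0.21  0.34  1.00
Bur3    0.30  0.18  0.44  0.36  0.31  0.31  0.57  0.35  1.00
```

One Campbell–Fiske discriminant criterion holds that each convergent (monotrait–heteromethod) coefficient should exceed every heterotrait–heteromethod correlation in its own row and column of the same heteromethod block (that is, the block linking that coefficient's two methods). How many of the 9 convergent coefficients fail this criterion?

2

Convergent coefficients and their comparison sets:
AM (methods 1·2): 0.45 vs {0.28, 0.15, 0.26, 0.39} → pass.
AM (methods 1·3): 0.58 vs {0.20, 0.27, 0.30, 0.49} → pass.
AM (methods 2·3): 0.61 vs {0.17, 0.27, 0.36, 0.37} → pass.
PC (methods 1·2): 0.45 vs {0.15, 0.28, 0.14, 0.42} → pass.
PC (methods 1·3): 0.38 vs {0.27, 0.20, 0.18, 0.33} → pass.
PC (methods 2·3): 0.66 vs {0.27, 0.17, 0.31, 0.21} → pass.
Bur (methods 1·2): 0.45 vs {0.39, 0.26, 0.42, 0.14} → pass.
Bur (methods 1·3): 0.44 vs {0.49, 0.30, 0.33, 0.18} → fail.
Bur (methods 2·3): 0.31 vs {0.37, 0.36, 0.21, 0.31} → fail.
2 of 9 fail.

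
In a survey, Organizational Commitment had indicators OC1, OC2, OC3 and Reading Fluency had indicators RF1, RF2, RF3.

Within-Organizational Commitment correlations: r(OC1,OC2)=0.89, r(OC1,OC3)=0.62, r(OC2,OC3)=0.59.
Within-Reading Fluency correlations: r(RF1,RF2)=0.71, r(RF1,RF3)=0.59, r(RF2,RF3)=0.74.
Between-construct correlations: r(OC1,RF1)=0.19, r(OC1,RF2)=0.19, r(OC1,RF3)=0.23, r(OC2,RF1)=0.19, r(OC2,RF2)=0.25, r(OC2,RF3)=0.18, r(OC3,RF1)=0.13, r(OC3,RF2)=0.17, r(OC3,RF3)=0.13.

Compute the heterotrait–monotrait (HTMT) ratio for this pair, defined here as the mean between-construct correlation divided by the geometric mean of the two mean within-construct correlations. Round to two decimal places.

0.27

Between-construct mean = 1.66/9 = 0.1844.
Mean within-OC = 2.10/3 = 0.7000; mean within-RF = 2.04/3 = 0.6800.
Geometric mean = √(0.7000 × 0.6800) = 0.6899.
HTMT = 0.1844 / 0.6899 = 0.27.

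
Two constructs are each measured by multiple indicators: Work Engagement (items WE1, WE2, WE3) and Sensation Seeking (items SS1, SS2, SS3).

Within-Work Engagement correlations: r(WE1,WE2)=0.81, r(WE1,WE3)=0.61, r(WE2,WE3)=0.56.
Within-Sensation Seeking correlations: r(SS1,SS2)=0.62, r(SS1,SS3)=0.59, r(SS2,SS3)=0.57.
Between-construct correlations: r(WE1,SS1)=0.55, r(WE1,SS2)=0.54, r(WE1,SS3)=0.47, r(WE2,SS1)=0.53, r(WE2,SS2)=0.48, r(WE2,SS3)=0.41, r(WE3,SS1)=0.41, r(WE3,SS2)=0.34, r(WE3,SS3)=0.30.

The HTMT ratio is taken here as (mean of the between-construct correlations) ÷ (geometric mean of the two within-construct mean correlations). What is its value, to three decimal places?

0.716

Mean heterotrait r = 4.03/9 = 0.4478.
Mean within-WE = 1.98/3 = 0.6600; mean within-SS = 1.78/3 = 0.5933.
Geometric mean = √(0.6600 × 0.5933) = 0.6258.
HTMT = 0.4478 / 0.6258 = 0.716.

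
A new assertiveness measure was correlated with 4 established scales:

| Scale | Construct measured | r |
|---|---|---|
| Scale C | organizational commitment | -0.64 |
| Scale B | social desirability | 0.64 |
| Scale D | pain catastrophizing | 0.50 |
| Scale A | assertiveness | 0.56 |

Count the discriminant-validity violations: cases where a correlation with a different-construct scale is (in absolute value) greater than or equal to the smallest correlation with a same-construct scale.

Convergent (same construct = assertiveness): Scale A.
Smallest convergent = 0.56. Discriminant |r|: 0.64, 0.64, 0.50; count ≥ 0.56 → 2.

2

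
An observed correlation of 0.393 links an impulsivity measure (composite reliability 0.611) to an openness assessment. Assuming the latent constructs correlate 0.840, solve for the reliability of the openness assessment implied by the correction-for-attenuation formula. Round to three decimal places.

r_true = r_obs / √(r_xx · r_yy) ⇒ 0.840 = 0.393 / √(0.611 · r_yy).
√(0.611 · r_yy) = 0.393 / 0.840 = 0.4679; 0.611 · r_yy = 0.2189; r_yy = 0.2189 / 0.611 ≈ 0.358.

0.358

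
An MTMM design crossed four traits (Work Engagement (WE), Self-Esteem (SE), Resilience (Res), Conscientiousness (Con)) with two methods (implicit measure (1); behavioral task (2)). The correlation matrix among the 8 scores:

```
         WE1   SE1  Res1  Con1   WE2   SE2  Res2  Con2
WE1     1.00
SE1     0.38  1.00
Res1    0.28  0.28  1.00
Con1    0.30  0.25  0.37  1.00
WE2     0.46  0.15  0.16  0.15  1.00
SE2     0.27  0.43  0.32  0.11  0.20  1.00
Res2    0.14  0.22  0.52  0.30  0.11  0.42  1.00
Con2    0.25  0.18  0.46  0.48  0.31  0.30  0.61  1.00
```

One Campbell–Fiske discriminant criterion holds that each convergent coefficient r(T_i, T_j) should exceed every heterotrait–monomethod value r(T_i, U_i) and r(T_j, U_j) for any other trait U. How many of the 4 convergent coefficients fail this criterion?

Convergent coefficients and their comparison sets:
WE (methods 1·2): 0.46 vs {0.38, 0.20, 0.28, 0.11, 0.30, 0.31} → pass.
SE (methods 1·2): 0.43 vs {0.38, 0.20, 0.28, 0.42, 0.25, 0.30} → pass.
Res (methods 1·2): 0.52 vs {0.28, 0.11, 0.28, 0.42, 0.37, 0.61} → fail.
Con (methods 1·2): 0.48 vs {0.30, 0.31, 0.25, 0.30, 0.37, 0.61} → fail.
2 of 4 fail.

2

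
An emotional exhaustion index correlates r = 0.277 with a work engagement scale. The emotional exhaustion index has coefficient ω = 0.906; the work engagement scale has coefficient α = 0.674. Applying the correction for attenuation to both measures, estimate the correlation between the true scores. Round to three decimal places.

0.354

r_true = r_obs / √(r_xx · r_yy) = 0.277 / √(0.906 × 0.674) = 0.277 / √0.610644 = 0.277 / 0.7814 ≈ 0.354.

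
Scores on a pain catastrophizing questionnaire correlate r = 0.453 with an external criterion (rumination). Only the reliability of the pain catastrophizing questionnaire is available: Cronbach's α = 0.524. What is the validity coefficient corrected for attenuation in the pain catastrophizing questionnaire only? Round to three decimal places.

Single correction: r_c = r_obs / √r_xx = 0.453 / √0.524 = 0.453 / 0.7239 ≈ 0.626.

0.626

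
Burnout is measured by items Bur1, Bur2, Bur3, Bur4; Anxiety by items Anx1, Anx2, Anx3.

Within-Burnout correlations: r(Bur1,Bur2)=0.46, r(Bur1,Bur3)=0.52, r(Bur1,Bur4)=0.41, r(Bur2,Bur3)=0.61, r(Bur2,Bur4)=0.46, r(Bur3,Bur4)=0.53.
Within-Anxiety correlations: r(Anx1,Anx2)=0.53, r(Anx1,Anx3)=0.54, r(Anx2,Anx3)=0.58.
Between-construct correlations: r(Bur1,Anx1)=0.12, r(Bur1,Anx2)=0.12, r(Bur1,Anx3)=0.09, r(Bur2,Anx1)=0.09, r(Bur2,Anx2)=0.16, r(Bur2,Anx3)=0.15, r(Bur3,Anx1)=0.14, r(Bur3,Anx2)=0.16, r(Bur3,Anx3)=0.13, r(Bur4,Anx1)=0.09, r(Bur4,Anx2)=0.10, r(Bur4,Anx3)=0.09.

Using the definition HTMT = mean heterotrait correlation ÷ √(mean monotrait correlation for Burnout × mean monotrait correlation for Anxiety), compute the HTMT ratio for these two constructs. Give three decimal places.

0.229

Between-construct mean = 1.44/12 = 0.1200.
Mean within-Bur = 2.99/6 = 0.4983; mean within-Anx = 1.65/3 = 0.5500.
Geometric mean = √(0.4983 × 0.5500) = 0.5235.
HTMT = 0.1200 / 0.5235 = 0.229.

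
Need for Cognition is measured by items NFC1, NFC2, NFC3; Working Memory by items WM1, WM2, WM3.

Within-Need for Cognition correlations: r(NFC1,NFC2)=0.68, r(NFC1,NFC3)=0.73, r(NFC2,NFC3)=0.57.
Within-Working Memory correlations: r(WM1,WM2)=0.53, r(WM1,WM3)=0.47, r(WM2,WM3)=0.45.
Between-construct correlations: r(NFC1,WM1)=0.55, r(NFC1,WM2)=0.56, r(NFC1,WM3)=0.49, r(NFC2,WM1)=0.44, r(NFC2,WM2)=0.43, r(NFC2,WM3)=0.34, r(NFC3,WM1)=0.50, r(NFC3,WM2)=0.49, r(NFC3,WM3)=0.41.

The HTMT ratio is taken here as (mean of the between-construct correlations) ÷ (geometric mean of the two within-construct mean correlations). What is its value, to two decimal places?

Mean between = 4.21/9 = 0.4678.
Mean within-NFC = 1.98/3 = 0.6600; mean within-WM = 1.45/3 = 0.4833.
Geometric mean = √(0.6600 × 0.4833) = 0.5648.
HTMT = 0.4678 / 0.5648 = 0.83.

0.83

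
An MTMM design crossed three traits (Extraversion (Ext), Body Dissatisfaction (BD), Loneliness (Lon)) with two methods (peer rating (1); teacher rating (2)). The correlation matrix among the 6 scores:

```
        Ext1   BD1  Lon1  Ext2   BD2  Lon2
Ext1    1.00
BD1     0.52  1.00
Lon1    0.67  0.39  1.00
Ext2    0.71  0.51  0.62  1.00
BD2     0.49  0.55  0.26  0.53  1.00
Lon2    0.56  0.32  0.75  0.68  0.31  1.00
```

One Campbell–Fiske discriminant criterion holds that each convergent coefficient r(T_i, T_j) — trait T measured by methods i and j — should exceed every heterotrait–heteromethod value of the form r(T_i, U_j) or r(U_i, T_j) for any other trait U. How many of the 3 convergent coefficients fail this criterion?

Convergent coefficients and their comparison sets:
Ext (methods 1·2): 0.71 vs {0.49, 0.51, 0.56, 0.62} → pass.
BD (methods 1·2): 0.55 vs {0.51, 0.49, 0.32, 0.26} → pass.
Lon (methods 1·2): 0.75 vs {0.62, 0.56, 0.26, 0.32} → pass.
0 of 3 fail.

0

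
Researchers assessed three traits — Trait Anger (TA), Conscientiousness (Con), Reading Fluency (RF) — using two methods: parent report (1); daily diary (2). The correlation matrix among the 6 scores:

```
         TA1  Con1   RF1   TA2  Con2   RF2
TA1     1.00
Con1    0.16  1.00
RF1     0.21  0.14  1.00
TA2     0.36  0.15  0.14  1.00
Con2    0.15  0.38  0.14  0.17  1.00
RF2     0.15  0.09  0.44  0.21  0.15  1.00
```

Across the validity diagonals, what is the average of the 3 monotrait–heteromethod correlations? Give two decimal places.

0.39

Convergent values: 0.36, 0.38, 0.44; mean = 1.18/3 = 0.39.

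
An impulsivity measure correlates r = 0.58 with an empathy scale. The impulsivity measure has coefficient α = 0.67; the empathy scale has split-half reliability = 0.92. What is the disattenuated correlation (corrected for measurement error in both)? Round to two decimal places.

0.74

r_true = r_obs / √(r_xx · r_yy) = 0.58 / √(0.67 × 0.92) = 0.58 / √0.6164 = 0.58 / 0.7851 ≈ 0.74.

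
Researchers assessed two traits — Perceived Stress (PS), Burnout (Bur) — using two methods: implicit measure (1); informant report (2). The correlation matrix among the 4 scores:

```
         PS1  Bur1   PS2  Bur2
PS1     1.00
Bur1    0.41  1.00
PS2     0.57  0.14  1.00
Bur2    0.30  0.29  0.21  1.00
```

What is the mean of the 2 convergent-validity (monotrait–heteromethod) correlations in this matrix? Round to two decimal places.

Convergent values: 0.57, 0.29; mean = 0.86/2 = 0.43.

0.43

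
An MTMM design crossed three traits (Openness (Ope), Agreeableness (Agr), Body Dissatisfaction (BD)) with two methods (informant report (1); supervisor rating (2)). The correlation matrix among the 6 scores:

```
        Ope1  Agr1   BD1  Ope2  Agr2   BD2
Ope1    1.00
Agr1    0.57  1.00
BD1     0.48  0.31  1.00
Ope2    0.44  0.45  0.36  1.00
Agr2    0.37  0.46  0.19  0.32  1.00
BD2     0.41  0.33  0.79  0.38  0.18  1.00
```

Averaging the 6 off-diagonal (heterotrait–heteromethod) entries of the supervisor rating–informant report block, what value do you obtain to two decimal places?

0.35

HTHM values (method 2 × method 1): 0.45, 0.36, 0.37, 0.19, 0.41, 0.33; mean = 2.11/6 = 0.35.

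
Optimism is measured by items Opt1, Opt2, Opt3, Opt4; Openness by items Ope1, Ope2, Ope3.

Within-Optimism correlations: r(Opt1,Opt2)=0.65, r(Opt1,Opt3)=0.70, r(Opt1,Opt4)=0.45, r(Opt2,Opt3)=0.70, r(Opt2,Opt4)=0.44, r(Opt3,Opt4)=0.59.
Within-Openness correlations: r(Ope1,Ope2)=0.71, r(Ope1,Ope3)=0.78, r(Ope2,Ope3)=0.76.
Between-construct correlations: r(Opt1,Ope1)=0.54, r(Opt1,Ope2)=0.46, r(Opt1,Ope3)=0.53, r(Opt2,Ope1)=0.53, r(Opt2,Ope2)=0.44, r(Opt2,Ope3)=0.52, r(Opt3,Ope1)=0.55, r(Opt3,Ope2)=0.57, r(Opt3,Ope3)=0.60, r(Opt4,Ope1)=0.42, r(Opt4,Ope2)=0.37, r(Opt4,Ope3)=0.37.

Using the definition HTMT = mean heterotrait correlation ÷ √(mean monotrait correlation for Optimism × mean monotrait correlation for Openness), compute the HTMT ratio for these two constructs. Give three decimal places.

Mean between = 5.90/12 = 0.4917.
Mean within-Opt = 3.53/6 = 0.5883; mean within-Ope = 2.25/3 = 0.7500.
Geometric mean = √(0.5883 × 0.7500) = 0.6642.
HTMT = 0.4917 / 0.6642 = 0.740.

0.740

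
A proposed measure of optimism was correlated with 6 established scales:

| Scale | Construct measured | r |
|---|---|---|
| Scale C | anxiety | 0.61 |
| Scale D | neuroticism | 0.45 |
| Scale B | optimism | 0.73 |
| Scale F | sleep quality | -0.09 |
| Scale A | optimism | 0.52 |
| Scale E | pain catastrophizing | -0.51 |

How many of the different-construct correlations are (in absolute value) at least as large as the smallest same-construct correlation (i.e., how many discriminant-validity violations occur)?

Convergent (same construct = optimism): Scale B, Scale A.
Smallest convergent = 0.52. Discriminant |r|: 0.61, 0.45, 0.09, 0.51; count ≥ 0.52 → 1.

1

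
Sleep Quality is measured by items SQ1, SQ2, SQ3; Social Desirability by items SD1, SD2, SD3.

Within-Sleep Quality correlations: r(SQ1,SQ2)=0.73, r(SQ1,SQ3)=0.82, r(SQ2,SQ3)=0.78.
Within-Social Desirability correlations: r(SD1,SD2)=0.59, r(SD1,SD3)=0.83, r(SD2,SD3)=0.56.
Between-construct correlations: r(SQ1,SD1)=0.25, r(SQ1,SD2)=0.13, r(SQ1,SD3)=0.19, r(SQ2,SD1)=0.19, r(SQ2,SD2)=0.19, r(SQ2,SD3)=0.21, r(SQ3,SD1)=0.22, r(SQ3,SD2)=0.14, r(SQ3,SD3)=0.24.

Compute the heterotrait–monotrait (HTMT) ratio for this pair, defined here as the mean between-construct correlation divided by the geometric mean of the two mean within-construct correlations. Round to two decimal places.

Mean between = 1.76/9 = 0.1956.
Mean within-SQ = 2.33/3 = 0.7767; mean within-SD = 1.98/3 = 0.6600.
Geometric mean = √(0.7767 × 0.6600) = 0.7160.
HTMT = 0.1956 / 0.7160 = 0.27.

0.27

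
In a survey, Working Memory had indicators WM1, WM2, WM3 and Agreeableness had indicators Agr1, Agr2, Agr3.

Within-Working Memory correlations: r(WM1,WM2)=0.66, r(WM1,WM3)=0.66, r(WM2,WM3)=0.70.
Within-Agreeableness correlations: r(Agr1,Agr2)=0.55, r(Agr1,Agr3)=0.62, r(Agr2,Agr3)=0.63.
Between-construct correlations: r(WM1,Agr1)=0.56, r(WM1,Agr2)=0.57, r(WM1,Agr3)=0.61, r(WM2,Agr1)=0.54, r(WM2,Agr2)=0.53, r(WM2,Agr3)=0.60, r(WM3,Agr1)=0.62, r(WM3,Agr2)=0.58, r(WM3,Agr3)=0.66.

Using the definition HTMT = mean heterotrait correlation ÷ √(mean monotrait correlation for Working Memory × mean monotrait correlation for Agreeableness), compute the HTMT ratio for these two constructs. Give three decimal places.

Mean heterotrait r = 5.27/9 = 0.5856.
Mean within-WM = 2.02/3 = 0.6733; mean within-Agr = 1.80/3 = 0.6000.
Geometric mean = √(0.6733 × 0.6000) = 0.6356.
HTMT = 0.5856 / 0.6356 = 0.921.

0.921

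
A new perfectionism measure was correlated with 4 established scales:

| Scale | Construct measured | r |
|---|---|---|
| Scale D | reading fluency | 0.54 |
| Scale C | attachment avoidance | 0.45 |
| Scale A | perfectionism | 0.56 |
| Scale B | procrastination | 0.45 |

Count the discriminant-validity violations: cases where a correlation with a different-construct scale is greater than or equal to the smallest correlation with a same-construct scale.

0

Convergent (same construct = perfectionism): Scale A.
Smallest convergent = 0.56. Discriminant values: 0.54, 0.45, 0.45; count ≥ 0.56 → 0.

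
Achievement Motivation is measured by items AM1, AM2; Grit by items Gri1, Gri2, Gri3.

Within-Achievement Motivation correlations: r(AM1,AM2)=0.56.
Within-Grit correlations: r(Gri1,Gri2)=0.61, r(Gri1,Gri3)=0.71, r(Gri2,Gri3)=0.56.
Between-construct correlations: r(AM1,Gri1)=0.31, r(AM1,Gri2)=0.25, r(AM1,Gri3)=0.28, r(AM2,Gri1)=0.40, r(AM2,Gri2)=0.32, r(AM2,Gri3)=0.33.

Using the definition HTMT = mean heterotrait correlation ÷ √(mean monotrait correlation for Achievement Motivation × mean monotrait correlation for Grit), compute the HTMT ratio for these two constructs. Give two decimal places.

Mean between = 1.89/6 = 0.3150.
Mean within-AM = 0.56/1 = 0.5600; mean within-Gri = 1.88/3 = 0.6267.
Geometric mean = √(0.5600 × 0.6267) = 0.5924.
HTMT = 0.3150 / 0.5924 = 0.53.

0.53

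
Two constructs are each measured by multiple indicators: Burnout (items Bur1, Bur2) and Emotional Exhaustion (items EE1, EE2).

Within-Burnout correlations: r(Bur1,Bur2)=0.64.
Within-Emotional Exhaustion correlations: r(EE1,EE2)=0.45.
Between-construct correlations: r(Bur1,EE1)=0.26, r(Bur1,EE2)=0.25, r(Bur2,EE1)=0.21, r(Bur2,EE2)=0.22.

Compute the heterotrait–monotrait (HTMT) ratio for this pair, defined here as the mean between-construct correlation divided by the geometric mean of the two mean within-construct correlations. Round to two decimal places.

Between-construct mean = 0.94/4 = 0.2350.
Mean within-Bur = 0.64/1 = 0.6400; mean within-EE = 0.45/1 = 0.4500.
Geometric mean = √(0.6400 × 0.4500) = 0.5367.
HTMT = 0.2350 / 0.5367 = 0.44.

0.44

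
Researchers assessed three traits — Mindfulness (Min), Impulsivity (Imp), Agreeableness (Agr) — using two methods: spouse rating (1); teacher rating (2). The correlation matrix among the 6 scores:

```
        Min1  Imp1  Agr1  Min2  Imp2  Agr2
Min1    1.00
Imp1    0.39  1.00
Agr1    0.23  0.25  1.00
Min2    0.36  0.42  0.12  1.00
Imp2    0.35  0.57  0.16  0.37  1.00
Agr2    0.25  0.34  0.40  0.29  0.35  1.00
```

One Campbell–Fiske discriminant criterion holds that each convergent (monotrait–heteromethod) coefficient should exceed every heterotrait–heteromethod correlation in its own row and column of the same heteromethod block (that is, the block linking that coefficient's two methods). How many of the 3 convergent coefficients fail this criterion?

1

Each convergent coefficient versus the relevant comparison correlations:
Min (methods 1·2): 0.36 vs {0.35, 0.42, 0.25, 0.12} → fail.
Imp (methods 1·2): 0.57 vs {0.42, 0.35, 0.34, 0.16} → pass.
Agr (methods 1·2): 0.40 vs {0.12, 0.25, 0.16, 0.34} → pass.
1 of 3 fail.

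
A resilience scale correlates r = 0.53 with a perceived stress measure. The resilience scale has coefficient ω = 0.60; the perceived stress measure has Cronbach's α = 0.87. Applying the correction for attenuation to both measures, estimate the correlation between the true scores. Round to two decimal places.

r_true = r_obs / √(r_xx · r_yy) = 0.53 / √(0.60 × 0.87) = 0.53 / √0.5220 = 0.53 / 0.7225 ≈ 0.73.

0.73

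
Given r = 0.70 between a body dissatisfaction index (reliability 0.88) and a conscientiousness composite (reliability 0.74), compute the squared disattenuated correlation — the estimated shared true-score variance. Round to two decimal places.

0.75

Disattenuated r = 0.70 / √(0.88 × 0.74) = 0.70 / 0.8070 = 0.8674.
Shared true-score variance = 0.8674² = 0.7524 ≈ 0.75.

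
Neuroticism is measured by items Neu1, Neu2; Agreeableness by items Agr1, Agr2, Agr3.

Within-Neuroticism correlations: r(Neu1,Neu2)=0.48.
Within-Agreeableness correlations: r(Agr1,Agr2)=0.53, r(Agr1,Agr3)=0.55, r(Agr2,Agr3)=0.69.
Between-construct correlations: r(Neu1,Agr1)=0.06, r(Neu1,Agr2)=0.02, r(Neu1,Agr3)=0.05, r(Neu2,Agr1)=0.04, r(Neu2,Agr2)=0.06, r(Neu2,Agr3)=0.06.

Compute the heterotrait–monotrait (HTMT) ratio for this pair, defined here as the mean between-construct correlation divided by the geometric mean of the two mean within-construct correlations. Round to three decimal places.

0.091

Mean between = 0.29/6 = 0.0483.
Mean within-Neu = 0.48/1 = 0.4800; mean within-Agr = 1.77/3 = 0.5900.
Geometric mean = √(0.4800 × 0.5900) = 0.5322.
HTMT = 0.0483 / 0.5322 = 0.091.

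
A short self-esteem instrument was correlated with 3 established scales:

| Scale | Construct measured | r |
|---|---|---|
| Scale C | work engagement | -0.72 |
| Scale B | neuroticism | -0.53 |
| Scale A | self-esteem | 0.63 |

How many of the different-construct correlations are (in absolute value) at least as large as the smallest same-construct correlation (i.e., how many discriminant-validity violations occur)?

Convergent (same construct = self-esteem): Scale A.
Smallest convergent = 0.63. Discriminant |r|: 0.72, 0.53; count ≥ 0.63 → 1.

1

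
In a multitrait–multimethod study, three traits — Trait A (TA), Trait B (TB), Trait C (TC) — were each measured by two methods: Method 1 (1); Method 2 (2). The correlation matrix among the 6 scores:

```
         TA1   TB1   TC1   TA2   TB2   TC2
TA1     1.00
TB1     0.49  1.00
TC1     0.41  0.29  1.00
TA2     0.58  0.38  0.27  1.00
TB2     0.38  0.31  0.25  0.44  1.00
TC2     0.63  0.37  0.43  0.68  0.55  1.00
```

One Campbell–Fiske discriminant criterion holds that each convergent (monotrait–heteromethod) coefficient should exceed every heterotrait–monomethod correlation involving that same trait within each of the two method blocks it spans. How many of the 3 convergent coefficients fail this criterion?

3

Checking each validity diagonal entry against its comparison values:
TA (methods 1·2): 0.58 vs {0.49, 0.44, 0.41, 0.68} → fail.
TB (methods 1·2): 0.31 vs {0.49, 0.44, 0.29, 0.55} → fail.
TC (methods 1·2): 0.43 vs {0.41, 0.68, 0.29, 0.55} → fail.
3 of 3 fail.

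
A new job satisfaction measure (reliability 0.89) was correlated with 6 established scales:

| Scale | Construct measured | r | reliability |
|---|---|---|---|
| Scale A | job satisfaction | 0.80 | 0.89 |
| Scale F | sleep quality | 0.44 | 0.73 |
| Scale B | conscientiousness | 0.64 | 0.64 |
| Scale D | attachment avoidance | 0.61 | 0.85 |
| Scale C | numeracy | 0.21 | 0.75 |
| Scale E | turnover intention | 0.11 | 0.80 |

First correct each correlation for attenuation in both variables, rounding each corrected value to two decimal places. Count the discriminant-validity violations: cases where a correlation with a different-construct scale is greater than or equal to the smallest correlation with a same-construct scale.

0

Disattenuated r (r / √(r_scale · r_new)):
  Scale A (conv): 0.80 / √(0.89·0.89) = 0.90
  Scale F (disc): 0.44 / √(0.73·0.89) = 0.55
  Scale B (disc): 0.64 / √(0.64·0.89) = 0.85
  Scale D (disc): 0.61 / √(0.85·0.89) = 0.70
  Scale C (disc): 0.21 / √(0.75·0.89) = 0.26
  Scale E (disc): 0.11 / √(0.80·0.89) = 0.13
Smallest convergent = 0.90. Discriminant values: 0.55, 0.85, 0.70, 0.26, 0.13; count ≥ 0.90 → 0.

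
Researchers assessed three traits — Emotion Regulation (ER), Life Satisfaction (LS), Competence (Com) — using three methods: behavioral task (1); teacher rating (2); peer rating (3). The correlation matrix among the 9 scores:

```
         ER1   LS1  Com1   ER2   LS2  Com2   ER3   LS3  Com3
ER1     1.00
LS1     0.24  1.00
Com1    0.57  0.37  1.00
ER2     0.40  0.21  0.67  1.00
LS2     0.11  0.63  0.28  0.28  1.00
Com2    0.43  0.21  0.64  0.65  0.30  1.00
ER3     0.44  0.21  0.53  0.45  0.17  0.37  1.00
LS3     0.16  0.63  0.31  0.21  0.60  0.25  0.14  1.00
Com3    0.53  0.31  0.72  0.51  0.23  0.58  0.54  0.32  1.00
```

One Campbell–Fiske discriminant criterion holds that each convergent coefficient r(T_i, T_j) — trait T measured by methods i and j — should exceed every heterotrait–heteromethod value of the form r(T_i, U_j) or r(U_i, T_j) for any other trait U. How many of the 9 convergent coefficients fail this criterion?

4

Checking each validity diagonal entry against its comparison values:
ER (methods 1·2): 0.40 vs {0.11, 0.21, 0.43, 0.67} → fail.
ER (methods 1·3): 0.44 vs {0.16, 0.21, 0.53, 0.53} → fail.
ER (methods 2·3): 0.45 vs {0.21, 0.17, 0.51, 0.37} → fail.
LS (methods 1·2): 0.63 vs {0.21, 0.11, 0.21, 0.28} → pass.
LS (methods 1·3): 0.63 vs {0.21, 0.16, 0.31, 0.31} → pass.
LS (methods 2·3): 0.60 vs {0.17, 0.21, 0.23, 0.25} → pass.
Com (methods 1·2): 0.64 vs {0.67, 0.43, 0.28, 0.21} → fail.
Com (methods 1·3): 0.72 vs {0.53, 0.53, 0.31, 0.31} → pass.
Com (methods 2·3): 0.58 vs {0.37, 0.51, 0.25, 0.23} → pass.
4 of 9 fail.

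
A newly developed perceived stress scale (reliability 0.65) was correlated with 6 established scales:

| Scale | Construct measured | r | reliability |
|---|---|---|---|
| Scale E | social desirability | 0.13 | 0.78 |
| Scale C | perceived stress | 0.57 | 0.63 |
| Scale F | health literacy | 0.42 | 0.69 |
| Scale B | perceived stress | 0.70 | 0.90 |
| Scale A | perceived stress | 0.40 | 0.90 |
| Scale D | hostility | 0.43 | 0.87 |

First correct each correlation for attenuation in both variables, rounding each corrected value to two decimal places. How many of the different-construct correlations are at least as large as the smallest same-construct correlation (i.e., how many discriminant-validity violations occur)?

Disattenuated r (r / √(r_scale · r_new)):
  Scale E (disc): 0.13 / √(0.78·0.65) = 0.18
  Scale C (conv): 0.57 / √(0.63·0.65) = 0.89
  Scale F (disc): 0.42 / √(0.69·0.65) = 0.63
  Scale B (conv): 0.70 / √(0.90·0.65) = 0.92
  Scale A (conv): 0.40 / √(0.90·0.65) = 0.52
  Scale D (disc): 0.43 / √(0.87·0.65) = 0.57
Smallest convergent = 0.52. Discriminant values: 0.18, 0.63, 0.57; count ≥ 0.52 → 2.

2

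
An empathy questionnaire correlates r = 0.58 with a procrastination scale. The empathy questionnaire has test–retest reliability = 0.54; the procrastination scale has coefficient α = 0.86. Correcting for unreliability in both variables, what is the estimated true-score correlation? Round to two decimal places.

0.85

r_true = r_obs / √(r_xx · r_yy) = 0.58 / √(0.54 × 0.86) = 0.58 / √0.4644 = 0.58 / 0.6815 ≈ 0.85.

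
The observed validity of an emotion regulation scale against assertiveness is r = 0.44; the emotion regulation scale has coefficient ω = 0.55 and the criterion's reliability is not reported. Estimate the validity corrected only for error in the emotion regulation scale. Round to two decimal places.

0.59

Single correction: r_c = r_obs / √r_xx = 0.44 / √0.55 = 0.44 / 0.7416 ≈ 0.59.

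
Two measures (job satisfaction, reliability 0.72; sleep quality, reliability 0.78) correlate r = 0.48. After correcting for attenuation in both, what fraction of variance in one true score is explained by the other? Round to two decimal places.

0.41

Disattenuated r = 0.48 / √(0.72 × 0.78) = 0.48 / 0.7494 = 0.6405.
Shared true-score variance = 0.6405² = 0.4102 ≈ 0.41.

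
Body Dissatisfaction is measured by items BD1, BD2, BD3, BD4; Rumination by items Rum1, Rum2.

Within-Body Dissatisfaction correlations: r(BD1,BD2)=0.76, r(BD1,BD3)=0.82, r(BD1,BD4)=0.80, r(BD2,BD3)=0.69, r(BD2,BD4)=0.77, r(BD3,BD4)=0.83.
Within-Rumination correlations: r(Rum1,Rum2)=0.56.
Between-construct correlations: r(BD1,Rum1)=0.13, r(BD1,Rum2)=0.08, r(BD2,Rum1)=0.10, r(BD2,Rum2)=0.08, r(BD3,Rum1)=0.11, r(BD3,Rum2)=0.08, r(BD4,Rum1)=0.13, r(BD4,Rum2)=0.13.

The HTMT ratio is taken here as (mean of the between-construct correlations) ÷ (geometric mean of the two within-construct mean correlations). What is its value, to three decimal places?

0.159

Between-construct mean = 0.84/8 = 0.1050.
Mean within-BD = 4.67/6 = 0.7783; mean within-Rum = 0.56/1 = 0.5600.
Geometric mean = √(0.7783 × 0.5600) = 0.6602.
HTMT = 0.1050 / 0.6602 = 0.159.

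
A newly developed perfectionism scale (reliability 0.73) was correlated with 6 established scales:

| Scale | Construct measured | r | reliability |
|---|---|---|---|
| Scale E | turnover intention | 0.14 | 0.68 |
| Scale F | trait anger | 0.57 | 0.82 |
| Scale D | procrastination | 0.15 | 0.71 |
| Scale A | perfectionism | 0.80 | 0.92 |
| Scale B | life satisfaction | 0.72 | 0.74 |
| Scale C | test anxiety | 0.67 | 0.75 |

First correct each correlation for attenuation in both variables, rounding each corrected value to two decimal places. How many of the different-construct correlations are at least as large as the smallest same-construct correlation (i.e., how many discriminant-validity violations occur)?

Disattenuated r (r / √(r_scale · r_new)):
  Scale E (disc): 0.14 / √(0.68·0.73) = 0.20
  Scale F (disc): 0.57 / √(0.82·0.73) = 0.74
  Scale D (disc): 0.15 / √(0.71·0.73) = 0.21
  Scale A (conv): 0.80 / √(0.92·0.73) = 0.98
  Scale B (disc): 0.72 / √(0.74·0.73) = 0.98
  Scale C (disc): 0.67 / √(0.75·0.73) = 0.91
Smallest convergent = 0.98. Discriminant values: 0.20, 0.74, 0.21, 0.98, 0.91; count ≥ 0.98 → 1.

1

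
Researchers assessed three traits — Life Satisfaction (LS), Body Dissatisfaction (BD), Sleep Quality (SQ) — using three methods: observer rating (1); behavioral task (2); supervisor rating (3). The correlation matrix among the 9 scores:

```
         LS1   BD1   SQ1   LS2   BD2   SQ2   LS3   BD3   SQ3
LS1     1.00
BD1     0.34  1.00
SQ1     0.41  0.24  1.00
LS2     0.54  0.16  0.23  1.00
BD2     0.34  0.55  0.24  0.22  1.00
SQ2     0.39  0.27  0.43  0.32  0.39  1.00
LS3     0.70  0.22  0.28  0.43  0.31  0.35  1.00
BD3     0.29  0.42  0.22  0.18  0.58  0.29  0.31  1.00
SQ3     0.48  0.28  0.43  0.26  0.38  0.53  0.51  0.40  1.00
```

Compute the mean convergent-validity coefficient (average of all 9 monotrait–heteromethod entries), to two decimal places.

0.51

Convergent values: 0.54, 0.70, 0.43, 0.55, 0.42, 0.58, 0.43, 0.43, 0.53; mean = 4.61/9 = 0.51.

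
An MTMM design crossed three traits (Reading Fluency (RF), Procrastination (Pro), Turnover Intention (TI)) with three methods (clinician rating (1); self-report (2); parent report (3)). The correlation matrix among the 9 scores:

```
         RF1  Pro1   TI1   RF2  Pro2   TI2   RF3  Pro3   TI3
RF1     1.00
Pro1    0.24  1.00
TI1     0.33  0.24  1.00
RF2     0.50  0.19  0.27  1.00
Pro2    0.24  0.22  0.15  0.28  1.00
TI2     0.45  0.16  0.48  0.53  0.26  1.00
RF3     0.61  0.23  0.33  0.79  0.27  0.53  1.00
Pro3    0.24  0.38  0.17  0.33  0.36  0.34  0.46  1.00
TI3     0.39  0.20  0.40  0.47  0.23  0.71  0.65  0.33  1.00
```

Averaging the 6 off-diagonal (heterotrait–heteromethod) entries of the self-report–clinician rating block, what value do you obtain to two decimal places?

HTHM values (method 2 × method 1): 0.19, 0.27, 0.24, 0.15, 0.45, 0.16; mean = 1.46/6 = 0.24.

0.24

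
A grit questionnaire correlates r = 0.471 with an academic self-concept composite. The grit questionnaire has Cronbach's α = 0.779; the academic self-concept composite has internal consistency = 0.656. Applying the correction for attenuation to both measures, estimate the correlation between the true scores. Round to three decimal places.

0.659

r_true = r_obs / √(r_xx · r_yy) = 0.471 / √(0.779 × 0.656) = 0.471 / √0.511024 = 0.471 / 0.7149 ≈ 0.659.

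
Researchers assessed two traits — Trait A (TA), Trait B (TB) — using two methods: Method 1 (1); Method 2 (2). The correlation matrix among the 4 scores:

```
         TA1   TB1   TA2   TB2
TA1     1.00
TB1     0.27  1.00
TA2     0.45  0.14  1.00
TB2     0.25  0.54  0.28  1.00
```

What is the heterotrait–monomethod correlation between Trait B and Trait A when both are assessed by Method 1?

Different traits, same method: r(TB1, TA1) = 0.27.

0.27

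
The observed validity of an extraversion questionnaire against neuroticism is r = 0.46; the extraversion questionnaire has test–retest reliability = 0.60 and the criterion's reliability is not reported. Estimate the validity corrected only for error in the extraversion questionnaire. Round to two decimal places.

Single correction: r_c = r_obs / √r_xx = 0.46 / √0.60 = 0.46 / 0.7746 ≈ 0.59.

0.59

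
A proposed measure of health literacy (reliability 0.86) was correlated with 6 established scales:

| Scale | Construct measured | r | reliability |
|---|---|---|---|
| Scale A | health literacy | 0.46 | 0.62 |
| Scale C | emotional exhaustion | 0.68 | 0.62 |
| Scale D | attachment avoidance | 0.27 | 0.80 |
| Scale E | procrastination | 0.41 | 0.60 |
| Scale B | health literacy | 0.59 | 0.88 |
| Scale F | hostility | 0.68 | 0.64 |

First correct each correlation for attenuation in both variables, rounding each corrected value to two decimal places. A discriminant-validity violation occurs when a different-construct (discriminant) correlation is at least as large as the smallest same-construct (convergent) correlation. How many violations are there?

2

Disattenuated r (r / √(r_scale · r_new)):
  Scale A (conv): 0.46 / √(0.62·0.86) = 0.63
  Scale C (disc): 0.68 / √(0.62·0.86) = 0.93
  Scale D (disc): 0.27 / √(0.80·0.86) = 0.33
  Scale E (disc): 0.41 / √(0.60·0.86) = 0.57
  Scale B (conv): 0.59 / √(0.88·0.86) = 0.68
  Scale F (disc): 0.68 / √(0.64·0.86) = 0.92
Smallest convergent = 0.63. Discriminant values: 0.93, 0.33, 0.57, 0.92; count ≥ 0.63 → 2.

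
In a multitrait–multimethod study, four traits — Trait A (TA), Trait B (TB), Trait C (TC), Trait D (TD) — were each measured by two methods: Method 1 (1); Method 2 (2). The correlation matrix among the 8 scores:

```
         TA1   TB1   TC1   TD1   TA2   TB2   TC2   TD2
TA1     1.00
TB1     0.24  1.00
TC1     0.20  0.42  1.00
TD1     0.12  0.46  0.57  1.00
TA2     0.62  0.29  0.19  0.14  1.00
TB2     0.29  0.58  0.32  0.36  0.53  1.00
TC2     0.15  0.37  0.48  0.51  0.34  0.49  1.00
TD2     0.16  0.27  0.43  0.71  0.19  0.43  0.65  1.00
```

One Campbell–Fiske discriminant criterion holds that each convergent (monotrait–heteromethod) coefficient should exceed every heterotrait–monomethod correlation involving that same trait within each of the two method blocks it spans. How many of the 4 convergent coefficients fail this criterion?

1

Checking each validity diagonal entry against its comparison values:
TA (methods 1·2): 0.62 vs {0.24, 0.53, 0.20, 0.34, 0.12, 0.19} → pass.
TB (methods 1·2): 0.58 vs {0.24, 0.53, 0.42, 0.49, 0.46, 0.43} → pass.
TC (methods 1·2): 0.48 vs {0.20, 0.34, 0.42, 0.49, 0.57, 0.65} → fail.
TD (methods 1·2): 0.71 vs {0.12, 0.19, 0.46, 0.43, 0.57, 0.65} → pass.
1 of 4 fail.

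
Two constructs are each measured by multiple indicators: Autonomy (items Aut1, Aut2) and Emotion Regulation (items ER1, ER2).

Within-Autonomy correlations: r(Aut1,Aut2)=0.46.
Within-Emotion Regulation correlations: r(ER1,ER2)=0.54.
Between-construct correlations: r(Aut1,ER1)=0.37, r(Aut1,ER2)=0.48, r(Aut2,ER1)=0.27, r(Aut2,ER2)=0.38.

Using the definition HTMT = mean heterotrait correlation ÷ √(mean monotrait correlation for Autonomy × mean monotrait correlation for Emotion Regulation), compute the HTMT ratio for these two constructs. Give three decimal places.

Mean between = 1.50/4 = 0.3750.
Mean within-Aut = 0.46/1 = 0.4600; mean within-ER = 0.54/1 = 0.5400.
Geometric mean = √(0.4600 × 0.5400) = 0.4984.
HTMT = 0.3750 / 0.4984 = 0.752.

0.752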